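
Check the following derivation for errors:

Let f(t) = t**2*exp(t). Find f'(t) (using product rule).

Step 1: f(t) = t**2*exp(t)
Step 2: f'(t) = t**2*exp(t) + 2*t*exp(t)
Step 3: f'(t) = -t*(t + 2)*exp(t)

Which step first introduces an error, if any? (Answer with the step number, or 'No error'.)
Step 3

Step 3 is incorrect due to a sign flip.
The step shows: -t*(t + 2)*exp(t)
The correct value should be: t*(t + 2)*exp(t)

Explanation: The sign of the whole expression was flipped: the term t*(t + 2)*exp(t) was incorrectly written as -t*(t + 2)*exp(t)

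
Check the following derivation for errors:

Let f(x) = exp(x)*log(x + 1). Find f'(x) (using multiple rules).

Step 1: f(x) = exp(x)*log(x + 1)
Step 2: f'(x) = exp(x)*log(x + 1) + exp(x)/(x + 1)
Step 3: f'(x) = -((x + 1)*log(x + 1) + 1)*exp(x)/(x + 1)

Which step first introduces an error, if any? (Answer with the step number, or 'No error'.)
Step 3

Step 3 is incorrect due to a sign flip.
The step shows: -((x + 1)*log(x + 1) + 1)*exp(x)/(x + 1)
The correct value should be: ((x + 1)*log(x + 1) + 1)*exp(x)/(x + 1)

Explanation: The sign of the whole expression was flipped: the term ((x + 1)*log(x + 1) + 1)*exp(x)/(x + 1) was incorrectly written as -((x + 1)*log(x + 1) + 1)*exp(x)/(x + 1)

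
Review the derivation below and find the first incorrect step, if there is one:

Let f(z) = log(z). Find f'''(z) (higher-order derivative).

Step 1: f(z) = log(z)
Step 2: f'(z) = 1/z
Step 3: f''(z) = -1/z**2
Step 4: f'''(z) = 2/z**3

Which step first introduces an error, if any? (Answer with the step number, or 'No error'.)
No error

All steps in this derivation are correct.
The final answer f'''(z) = 2/z**3 is valid.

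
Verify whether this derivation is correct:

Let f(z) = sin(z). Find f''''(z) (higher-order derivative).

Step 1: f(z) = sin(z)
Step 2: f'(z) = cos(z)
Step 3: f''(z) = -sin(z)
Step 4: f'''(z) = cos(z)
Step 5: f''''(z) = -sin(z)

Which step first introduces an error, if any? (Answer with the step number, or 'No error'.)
Step 4

Step 4 is incorrect due to a sign flip.
The step shows: cos(z)
The correct value should be: -cos(z)

Explanation: The sign of the whole expression was flipped: the term -cos(z) was incorrectly written as cos(z)
The later steps are derived from this incorrect expression, so the error originates in Step 4.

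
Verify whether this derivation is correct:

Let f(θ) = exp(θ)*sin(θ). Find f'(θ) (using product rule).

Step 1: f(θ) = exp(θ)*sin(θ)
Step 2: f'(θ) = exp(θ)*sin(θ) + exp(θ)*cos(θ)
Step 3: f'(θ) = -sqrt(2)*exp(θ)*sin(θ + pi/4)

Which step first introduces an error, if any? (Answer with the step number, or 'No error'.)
Step 3

Step 3 is incorrect due to a sign flip.
The step shows: -sqrt(2)*exp(θ)*sin(θ + pi/4)
The correct value should be: sqrt(2)*exp(θ)*sin(θ + pi/4)

Explanation: The sign of the whole expression was flipped: the term sqrt(2)*exp(θ)*sin(θ + pi/4) was incorrectly written as -sqrt(2)*exp(θ)*sin(θ + pi/4)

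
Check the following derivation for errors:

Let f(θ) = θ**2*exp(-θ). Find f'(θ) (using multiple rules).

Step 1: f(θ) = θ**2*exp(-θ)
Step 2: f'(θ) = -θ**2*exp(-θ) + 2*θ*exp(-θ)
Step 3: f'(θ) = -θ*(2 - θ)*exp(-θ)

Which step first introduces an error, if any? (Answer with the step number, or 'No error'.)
Step 3

Step 3 is incorrect due to a sign flip.
The step shows: -θ*(2 - θ)*exp(-θ)
The correct value should be: θ*(2 - θ)*exp(-θ)

Explanation: The sign of the whole expression was flipped: the term θ*(2 - θ)*exp(-θ) was incorrectly written as -θ*(2 - θ)*exp(-θ)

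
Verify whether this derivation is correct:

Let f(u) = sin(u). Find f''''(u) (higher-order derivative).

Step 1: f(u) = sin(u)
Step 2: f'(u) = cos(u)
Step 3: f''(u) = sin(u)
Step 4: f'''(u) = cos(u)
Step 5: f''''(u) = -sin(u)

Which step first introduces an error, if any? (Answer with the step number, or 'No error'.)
Step 3

Step 3 is incorrect due to a sign flip.
The step shows: sin(u)
The correct value should be: -sin(u)

Explanation: The sign of the whole expression was flipped: the term -sin(u) was incorrectly written as sin(u)
The later steps are derived from this incorrect expression, so the error originates in Step 3.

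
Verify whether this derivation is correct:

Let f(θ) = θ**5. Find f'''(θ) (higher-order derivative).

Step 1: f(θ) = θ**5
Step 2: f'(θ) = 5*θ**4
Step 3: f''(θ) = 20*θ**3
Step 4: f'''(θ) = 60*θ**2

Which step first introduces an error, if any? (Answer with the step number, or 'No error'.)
No error

All steps in this derivation are correct.
The final answer f'''(θ) = 60*θ**2 is valid.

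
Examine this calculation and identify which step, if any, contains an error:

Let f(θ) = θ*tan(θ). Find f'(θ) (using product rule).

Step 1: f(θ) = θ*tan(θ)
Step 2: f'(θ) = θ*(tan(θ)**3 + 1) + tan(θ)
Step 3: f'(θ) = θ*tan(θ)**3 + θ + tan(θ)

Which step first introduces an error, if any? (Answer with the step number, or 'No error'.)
Step 2

Step 2 is incorrect due to a wrong exponent.
The step shows: θ*(tan(θ)**3 + 1) + tan(θ)
The correct value should be: θ*(tan(θ)**2 + 1) + tan(θ)

Explanation: The exponent 2 on tan(θ) was incorrectly written as 3: the term θ*(tan(θ)**2 + 1) was incorrectly written as θ*(tan(θ)**3 + 1)
The later steps are derived from this incorrect expression, so the error originates in Step 2.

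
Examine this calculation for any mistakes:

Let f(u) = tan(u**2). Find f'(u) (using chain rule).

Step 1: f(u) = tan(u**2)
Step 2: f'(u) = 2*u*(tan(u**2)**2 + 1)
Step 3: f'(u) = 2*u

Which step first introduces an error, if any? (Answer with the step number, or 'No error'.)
Step 3

Step 3 is incorrect due to a dropped term.
The step shows: 2*u
The correct value should be: 2*u*tan(u**2)**2 + 2*u

Explanation: A term was dropped: the term 2*u*tan(u**2)**2 was incorrectly omitted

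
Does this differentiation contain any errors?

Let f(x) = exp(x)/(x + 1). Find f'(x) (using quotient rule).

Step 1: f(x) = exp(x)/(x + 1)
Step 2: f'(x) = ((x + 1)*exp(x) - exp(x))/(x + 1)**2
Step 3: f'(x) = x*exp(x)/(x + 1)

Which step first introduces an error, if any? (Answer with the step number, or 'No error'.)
Step 3

Step 3 is incorrect due to a wrong exponent.
The step shows: x*exp(x)/(x + 1)
The correct value should be: x*exp(x)/(x + 1)**2

Explanation: The exponent -2 on x + 1 was incorrectly written as -1: the term x*exp(x)/(x + 1)**2 was incorrectly written as x*exp(x)/(x + 1)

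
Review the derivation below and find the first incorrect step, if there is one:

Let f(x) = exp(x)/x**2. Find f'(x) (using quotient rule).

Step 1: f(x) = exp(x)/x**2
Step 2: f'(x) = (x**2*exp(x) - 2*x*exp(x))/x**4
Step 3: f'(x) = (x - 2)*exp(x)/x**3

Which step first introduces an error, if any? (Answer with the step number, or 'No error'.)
No error

All steps in this derivation are correct.
The final answer f'(x) = (x - 2)*exp(x)/x**3 is valid.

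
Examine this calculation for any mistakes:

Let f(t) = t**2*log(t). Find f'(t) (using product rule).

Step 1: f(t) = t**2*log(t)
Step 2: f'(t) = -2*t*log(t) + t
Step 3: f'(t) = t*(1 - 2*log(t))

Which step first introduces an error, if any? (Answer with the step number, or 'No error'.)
Step 2

Step 2 is incorrect due to a sign flip.
The step shows: -2*t*log(t) + t
The correct value should be: 2*t*log(t) + t

Explanation: The sign of one term was flipped: the term 2*t*log(t) was incorrectly written as -2*t*log(t)
The later steps are derived from this incorrect expression, so the error originates in Step 2.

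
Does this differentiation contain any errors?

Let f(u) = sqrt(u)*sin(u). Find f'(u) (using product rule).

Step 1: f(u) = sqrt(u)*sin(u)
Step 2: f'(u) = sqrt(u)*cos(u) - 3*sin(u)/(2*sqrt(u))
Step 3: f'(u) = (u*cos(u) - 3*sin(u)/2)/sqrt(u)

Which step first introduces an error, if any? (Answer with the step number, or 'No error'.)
Step 2

Step 2 is incorrect due to a wrong coefficient.
The step shows: sqrt(u)*cos(u) - 3*sin(u)/(2*sqrt(u))
The correct value should be: sqrt(u)*cos(u) + sin(u)/(2*sqrt(u))

Explanation: The coefficient 1/2 was incorrectly written as -3/2: the term sin(u)/(2*sqrt(u)) was incorrectly written as -3*sin(u)/(2*sqrt(u))
The later steps are derived from this incorrect expression, so the error originates in Step 2.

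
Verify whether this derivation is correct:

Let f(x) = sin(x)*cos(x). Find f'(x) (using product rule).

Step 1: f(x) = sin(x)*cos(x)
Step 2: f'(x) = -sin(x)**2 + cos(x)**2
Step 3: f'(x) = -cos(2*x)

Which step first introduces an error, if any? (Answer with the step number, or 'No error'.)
Step 3

Step 3 is incorrect due to a sign flip.
The step shows: -cos(2*x)
The correct value should be: cos(2*x)

Explanation: The sign of the whole expression was flipped: the term cos(2*x) was incorrectly written as -cos(2*x)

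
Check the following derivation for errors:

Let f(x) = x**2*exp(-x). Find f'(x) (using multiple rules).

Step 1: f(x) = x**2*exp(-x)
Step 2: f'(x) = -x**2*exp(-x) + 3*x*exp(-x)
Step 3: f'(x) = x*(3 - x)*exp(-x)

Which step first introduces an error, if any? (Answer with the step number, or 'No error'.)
Step 2

Step 2 is incorrect due to a wrong coefficient.
The step shows: -x**2*exp(-x) + 3*x*exp(-x)
The correct value should be: -x**2*exp(-x) + 2*x*exp(-x)

Explanation: The coefficient 2 was incorrectly written as 3: the term 2*x*exp(-x) was incorrectly written as 3*x*exp(-x)
The later steps are derived from this incorrect expression, so the error originates in Step 2.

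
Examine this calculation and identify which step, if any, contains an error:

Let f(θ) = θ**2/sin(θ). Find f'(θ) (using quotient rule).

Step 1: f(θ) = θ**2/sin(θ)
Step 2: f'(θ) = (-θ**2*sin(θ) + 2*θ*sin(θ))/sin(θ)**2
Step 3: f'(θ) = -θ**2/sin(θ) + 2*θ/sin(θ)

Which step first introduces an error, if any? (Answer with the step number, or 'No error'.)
Step 2

Step 2 is incorrect due to a wrong trig function.
The step shows: (-θ**2*sin(θ) + 2*θ*sin(θ))/sin(θ)**2
The correct value should be: (-θ**2*cos(θ) + 2*θ*sin(θ))/sin(θ)**2

Explanation: cos(θ) was incorrectly written as sin(θ): the term (-θ**2*cos(θ) + 2*θ*sin(θ))/sin(θ)**2 was incorrectly written as (-θ**2*sin(θ) + 2*θ*sin(θ))/sin(θ)**2
The later steps are derived from this incorrect expression, so the error originates in Step 2.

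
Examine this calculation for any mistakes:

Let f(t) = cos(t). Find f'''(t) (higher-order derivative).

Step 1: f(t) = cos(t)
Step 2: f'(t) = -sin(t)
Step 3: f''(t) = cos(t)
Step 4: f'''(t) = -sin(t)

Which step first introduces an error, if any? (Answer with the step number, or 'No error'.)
Step 3

Step 3 is incorrect due to a sign flip.
The step shows: cos(t)
The correct value should be: -cos(t)

Explanation: The sign of the whole expression was flipped: the term -cos(t) was incorrectly written as cos(t)
The later steps are derived from this incorrect expression, so the error originates in Step 3.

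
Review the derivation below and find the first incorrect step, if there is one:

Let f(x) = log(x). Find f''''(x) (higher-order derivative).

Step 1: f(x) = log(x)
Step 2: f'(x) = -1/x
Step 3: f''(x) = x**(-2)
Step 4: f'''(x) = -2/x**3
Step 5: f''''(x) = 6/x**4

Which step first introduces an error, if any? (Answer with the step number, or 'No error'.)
Step 2

Step 2 is incorrect due to a sign flip.
The step shows: -1/x
The correct value should be: 1/x

Explanation: The sign of the whole expression was flipped: the term 1/x was incorrectly written as -1/x
The later steps are derived from this incorrect expression, so the error originates in Step 2.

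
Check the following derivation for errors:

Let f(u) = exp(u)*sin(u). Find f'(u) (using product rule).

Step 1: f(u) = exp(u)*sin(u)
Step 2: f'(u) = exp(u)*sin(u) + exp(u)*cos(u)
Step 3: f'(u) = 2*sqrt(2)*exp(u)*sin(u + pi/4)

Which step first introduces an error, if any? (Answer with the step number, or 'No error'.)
Step 3

Step 3 is incorrect due to a wrong exponent.
The step shows: 2*sqrt(2)*exp(u)*sin(u + pi/4)
The correct value should be: sqrt(2)*exp(u)*sin(u + pi/4)

Explanation: The exponent 1/2 on 2 was incorrectly written as 3/2: the term sqrt(2)*exp(u)*sin(u + pi/4) was incorrectly written as 2*sqrt(2)*exp(u)*sin(u + pi/4)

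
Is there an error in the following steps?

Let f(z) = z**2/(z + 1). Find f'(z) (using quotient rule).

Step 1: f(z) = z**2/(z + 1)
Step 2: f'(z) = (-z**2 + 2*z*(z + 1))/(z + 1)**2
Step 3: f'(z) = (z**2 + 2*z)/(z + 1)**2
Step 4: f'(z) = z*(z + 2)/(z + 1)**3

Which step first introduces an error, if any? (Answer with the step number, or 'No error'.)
Step 4

Step 4 is incorrect due to a wrong exponent.
The step shows: z*(z + 2)/(z + 1)**3
The correct value should be: z*(z + 2)/(z + 1)**2

Explanation: The exponent -2 on z + 1 was incorrectly written as -3: the term z*(z + 2)/(z + 1)**2 was incorrectly written as z*(z + 2)/(z + 1)**3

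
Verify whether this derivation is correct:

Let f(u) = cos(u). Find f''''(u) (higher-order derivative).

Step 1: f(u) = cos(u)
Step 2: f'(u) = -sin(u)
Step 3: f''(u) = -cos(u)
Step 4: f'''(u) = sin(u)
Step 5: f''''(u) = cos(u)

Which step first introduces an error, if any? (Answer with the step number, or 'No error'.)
No error

All steps in this derivation are correct.
The final answer f''''(u) = cos(u) is valid.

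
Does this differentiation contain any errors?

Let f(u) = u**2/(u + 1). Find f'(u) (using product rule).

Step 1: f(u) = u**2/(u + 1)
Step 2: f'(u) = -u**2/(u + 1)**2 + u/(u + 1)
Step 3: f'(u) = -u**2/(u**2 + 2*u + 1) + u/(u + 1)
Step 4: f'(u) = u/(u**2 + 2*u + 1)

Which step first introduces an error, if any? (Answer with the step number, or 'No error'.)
Step 2

Step 2 is incorrect due to a wrong coefficient.
The step shows: -u**2/(u + 1)**2 + u/(u + 1)
The correct value should be: -u**2/(u + 1)**2 + 2*u/(u + 1)

Explanation: The coefficient 2 was incorrectly written as 1: the term 2*u/(u + 1) was incorrectly written as u/(u + 1)
The later steps are derived from this incorrect expression, so the error originates in Step 2.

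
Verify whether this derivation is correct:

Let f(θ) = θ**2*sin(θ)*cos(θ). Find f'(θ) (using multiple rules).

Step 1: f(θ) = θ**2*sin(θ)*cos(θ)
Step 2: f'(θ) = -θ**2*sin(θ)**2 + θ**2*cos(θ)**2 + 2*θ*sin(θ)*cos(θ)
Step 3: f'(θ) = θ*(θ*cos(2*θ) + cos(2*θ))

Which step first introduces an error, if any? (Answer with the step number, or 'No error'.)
Step 3

Step 3 is incorrect due to a wrong trig function.
The step shows: θ*(θ*cos(2*θ) + cos(2*θ))
The correct value should be: θ*(θ*cos(2*θ) + sin(2*θ))

Explanation: sin(2*θ) was incorrectly written as cos(2*θ): the term θ*(θ*cos(2*θ) + sin(2*θ)) was incorrectly written as θ*(θ*cos(2*θ) + cos(2*θ))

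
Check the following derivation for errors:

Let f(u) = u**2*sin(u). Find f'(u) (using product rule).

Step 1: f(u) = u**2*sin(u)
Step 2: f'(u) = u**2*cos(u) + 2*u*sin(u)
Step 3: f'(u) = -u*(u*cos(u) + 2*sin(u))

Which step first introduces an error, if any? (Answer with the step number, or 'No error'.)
Step 3

Step 3 is incorrect due to a sign flip.
The step shows: -u*(u*cos(u) + 2*sin(u))
The correct value should be: u*(u*cos(u) + 2*sin(u))

Explanation: The sign of the whole expression was flipped: the term u*(u*cos(u) + 2*sin(u)) was incorrectly written as -u*(u*cos(u) + 2*sin(u))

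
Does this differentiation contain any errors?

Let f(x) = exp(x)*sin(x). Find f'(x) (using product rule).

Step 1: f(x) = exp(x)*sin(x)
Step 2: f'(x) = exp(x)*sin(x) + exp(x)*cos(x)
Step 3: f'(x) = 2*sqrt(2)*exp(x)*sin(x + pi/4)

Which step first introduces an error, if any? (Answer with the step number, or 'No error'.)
Step 3

Step 3 is incorrect due to a wrong exponent.
The step shows: 2*sqrt(2)*exp(x)*sin(x + pi/4)
The correct value should be: sqrt(2)*exp(x)*sin(x + pi/4)

Explanation: The exponent 1/2 on 2 was incorrectly written as 3/2: the term sqrt(2)*exp(x)*sin(x + pi/4) was incorrectly written as 2*sqrt(2)*exp(x)*sin(x + pi/4)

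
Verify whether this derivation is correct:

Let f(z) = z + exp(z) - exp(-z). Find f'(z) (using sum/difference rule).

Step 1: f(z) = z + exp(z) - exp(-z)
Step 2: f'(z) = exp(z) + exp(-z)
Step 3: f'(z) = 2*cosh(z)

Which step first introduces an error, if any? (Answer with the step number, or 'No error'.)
Step 2

Step 2 is incorrect due to a dropped term.
The step shows: exp(z) + exp(-z)
The correct value should be: exp(z) + 1 + exp(-z)

Explanation: A term was dropped: the term 1 was incorrectly omitted
The later steps are derived from this incorrect expression, so the error originates in Step 2.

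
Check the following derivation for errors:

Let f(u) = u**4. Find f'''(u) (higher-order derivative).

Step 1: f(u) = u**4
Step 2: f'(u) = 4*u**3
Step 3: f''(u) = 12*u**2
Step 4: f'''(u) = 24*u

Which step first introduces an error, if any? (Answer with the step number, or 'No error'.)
No error

All steps in this derivation are correct.
The final answer f'''(u) = 24*u is valid.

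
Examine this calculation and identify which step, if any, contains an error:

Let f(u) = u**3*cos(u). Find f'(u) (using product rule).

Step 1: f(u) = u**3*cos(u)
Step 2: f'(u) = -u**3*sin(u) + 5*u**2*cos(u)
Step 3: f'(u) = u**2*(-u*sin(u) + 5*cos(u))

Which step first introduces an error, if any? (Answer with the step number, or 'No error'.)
Step 2

Step 2 is incorrect due to a wrong coefficient.
The step shows: -u**3*sin(u) + 5*u**2*cos(u)
The correct value should be: -u**3*sin(u) + 3*u**2*cos(u)

Explanation: The coefficient 3 was incorrectly written as 5: the term 3*u**2*cos(u) was incorrectly written as 5*u**2*cos(u)
The later steps are derived from this incorrect expression, so the error originates in Step 2.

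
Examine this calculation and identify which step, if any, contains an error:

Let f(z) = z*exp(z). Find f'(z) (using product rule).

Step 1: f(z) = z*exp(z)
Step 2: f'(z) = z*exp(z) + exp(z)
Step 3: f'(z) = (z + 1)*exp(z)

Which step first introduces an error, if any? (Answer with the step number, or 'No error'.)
No error

All steps in this derivation are correct.
The final answer f'(z) = (z + 1)*exp(z) is valid.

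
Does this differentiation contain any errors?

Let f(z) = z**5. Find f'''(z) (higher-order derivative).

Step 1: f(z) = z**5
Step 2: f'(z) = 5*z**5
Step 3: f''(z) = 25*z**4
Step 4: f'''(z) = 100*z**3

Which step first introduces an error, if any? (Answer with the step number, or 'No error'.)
Step 2

Step 2 is incorrect due to a wrong exponent.
The step shows: 5*z**5
The correct value should be: 5*z**4

Explanation: The exponent 4 on z was incorrectly written as 5: the term 5*z**4 was incorrectly written as 5*z**5
The later steps are derived from this incorrect expression, so the error originates in Step 2.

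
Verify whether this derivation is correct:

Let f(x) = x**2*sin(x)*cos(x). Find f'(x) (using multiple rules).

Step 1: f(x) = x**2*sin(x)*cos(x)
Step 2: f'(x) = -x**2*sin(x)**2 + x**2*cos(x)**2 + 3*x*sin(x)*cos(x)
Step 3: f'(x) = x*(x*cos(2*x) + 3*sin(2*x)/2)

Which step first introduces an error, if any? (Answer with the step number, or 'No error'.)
Step 2

Step 2 is incorrect due to a wrong coefficient.
The step shows: -x**2*sin(x)**2 + x**2*cos(x)**2 + 3*x*sin(x)*cos(x)
The correct value should be: -x**2*sin(x)**2 + x**2*cos(x)**2 + 2*x*sin(x)*cos(x)

Explanation: The coefficient 2 was incorrectly written as 3: the term 2*x*sin(x)*cos(x) was incorrectly written as 3*x*sin(x)*cos(x)
The later steps are derived from this incorrect expression, so the error originates in Step 2.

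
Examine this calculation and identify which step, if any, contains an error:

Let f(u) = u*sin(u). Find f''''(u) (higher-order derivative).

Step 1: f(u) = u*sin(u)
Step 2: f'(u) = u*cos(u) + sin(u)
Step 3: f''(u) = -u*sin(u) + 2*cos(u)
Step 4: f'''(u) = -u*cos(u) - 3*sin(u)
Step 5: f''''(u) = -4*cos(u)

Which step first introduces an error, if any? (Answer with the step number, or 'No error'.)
Step 5

Step 5 is incorrect due to a dropped term.
The step shows: -4*cos(u)
The correct value should be: u*sin(u) - 4*cos(u)

Explanation: A term was dropped: the term u*sin(u) was incorrectly omitted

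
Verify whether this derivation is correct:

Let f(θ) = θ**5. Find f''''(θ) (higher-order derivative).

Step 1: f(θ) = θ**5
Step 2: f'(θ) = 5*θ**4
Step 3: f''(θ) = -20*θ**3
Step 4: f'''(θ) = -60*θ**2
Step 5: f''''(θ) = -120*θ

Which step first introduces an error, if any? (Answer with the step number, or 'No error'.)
Step 3

Step 3 is incorrect due to a sign flip.
The step shows: -20*θ**3
The correct value should be: 20*θ**3

Explanation: The sign of the whole expression was flipped: the term 20*θ**3 was incorrectly written as -20*θ**3
The later steps are derived from this incorrect expression, so the error originates in Step 3.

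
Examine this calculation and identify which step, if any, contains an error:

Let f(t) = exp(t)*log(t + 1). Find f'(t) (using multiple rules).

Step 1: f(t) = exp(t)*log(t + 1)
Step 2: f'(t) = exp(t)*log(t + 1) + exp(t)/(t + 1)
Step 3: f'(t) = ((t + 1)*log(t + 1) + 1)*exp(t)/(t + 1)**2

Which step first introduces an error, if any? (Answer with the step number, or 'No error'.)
Step 3

Step 3 is incorrect due to a wrong exponent.
The step shows: ((t + 1)*log(t + 1) + 1)*exp(t)/(t + 1)**2
The correct value should be: ((t + 1)*log(t + 1) + 1)*exp(t)/(t + 1)

Explanation: The exponent -1 on t + 1 was incorrectly written as -2: the term ((t + 1)*log(t + 1) + 1)*exp(t)/(t + 1) was incorrectly written as ((t + 1)*log(t + 1) + 1)*exp(t)/(t + 1)**2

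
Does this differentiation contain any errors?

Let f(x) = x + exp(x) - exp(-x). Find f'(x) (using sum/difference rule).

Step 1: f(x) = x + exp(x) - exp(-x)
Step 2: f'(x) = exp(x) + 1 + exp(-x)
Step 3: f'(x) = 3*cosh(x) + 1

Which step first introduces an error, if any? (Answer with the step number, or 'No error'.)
Step 3

Step 3 is incorrect due to a wrong coefficient.
The step shows: 3*cosh(x) + 1
The correct value should be: 2*cosh(x) + 1

Explanation: The coefficient 2 was incorrectly written as 3: the term 2*cosh(x) was incorrectly written as 3*cosh(x)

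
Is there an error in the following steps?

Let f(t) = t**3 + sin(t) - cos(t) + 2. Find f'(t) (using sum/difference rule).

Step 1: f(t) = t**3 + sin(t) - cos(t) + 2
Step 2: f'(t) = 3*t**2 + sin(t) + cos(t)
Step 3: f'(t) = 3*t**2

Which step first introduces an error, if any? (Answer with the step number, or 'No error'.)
Step 3

Step 3 is incorrect due to a dropped term.
The step shows: 3*t**2
The correct value should be: 3*t**2 + sqrt(2)*sin(t + pi/4)

Explanation: A term was dropped: the term sqrt(2)*sin(t + pi/4) was incorrectly omitted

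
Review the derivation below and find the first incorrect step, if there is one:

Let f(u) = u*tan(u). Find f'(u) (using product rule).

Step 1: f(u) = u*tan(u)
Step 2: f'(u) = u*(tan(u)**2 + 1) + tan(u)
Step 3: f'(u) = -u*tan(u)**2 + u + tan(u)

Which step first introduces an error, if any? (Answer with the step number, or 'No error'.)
Step 3

Step 3 is incorrect due to a sign flip.
The step shows: -u*tan(u)**2 + u + tan(u)
The correct value should be: u*tan(u)**2 + u + tan(u)

Explanation: The sign of one term was flipped: the term u*tan(u)**2 was incorrectly written as -u*tan(u)**2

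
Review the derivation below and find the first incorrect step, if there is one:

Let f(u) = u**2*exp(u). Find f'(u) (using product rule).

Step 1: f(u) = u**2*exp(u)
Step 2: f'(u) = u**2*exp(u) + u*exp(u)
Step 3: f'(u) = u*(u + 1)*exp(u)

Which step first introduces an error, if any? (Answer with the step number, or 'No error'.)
Step 2

Step 2 is incorrect due to a wrong coefficient.
The step shows: u**2*exp(u) + u*exp(u)
The correct value should be: u**2*exp(u) + 2*u*exp(u)

Explanation: The coefficient 2 was incorrectly written as 1: the term 2*u*exp(u) was incorrectly written as u*exp(u)
The later steps are derived from this incorrect expression, so the error originates in Step 2.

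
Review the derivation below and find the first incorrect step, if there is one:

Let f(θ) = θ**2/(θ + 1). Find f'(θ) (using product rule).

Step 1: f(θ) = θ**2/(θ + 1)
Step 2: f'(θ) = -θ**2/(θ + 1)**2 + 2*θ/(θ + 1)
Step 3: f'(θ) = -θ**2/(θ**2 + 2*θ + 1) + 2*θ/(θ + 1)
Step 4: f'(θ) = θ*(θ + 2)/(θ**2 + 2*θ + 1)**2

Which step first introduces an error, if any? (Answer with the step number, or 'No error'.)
Step 4

Step 4 is incorrect due to a wrong exponent.
The step shows: θ*(θ + 2)/(θ**2 + 2*θ + 1)**2
The correct value should be: θ*(θ + 2)/(θ**2 + 2*θ + 1)

Explanation: The exponent -1 on θ**2 + 2*θ + 1 was incorrectly written as -2: the term θ*(θ + 2)/(θ**2 + 2*θ + 1) was incorrectly written as θ*(θ + 2)/(θ**2 + 2*θ + 1)**2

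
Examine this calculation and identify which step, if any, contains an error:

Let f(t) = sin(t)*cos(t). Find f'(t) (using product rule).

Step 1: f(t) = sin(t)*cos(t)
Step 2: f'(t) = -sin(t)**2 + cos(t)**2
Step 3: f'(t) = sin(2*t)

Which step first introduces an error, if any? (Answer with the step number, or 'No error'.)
Step 3

Step 3 is incorrect due to a wrong trig function.
The step shows: sin(2*t)
The correct value should be: cos(2*t)

Explanation: cos(2*t) was incorrectly written as sin(2*t): the term cos(2*t) was incorrectly written as sin(2*t)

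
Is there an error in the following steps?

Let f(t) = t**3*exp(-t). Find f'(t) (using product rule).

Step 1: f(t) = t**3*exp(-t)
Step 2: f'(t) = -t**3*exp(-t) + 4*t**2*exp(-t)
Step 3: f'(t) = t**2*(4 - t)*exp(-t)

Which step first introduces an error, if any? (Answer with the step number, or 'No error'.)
Step 2

Step 2 is incorrect due to a wrong coefficient.
The step shows: -t**3*exp(-t) + 4*t**2*exp(-t)
The correct value should be: -t**3*exp(-t) + 3*t**2*exp(-t)

Explanation: The coefficient 3 was incorrectly written as 4: the term 3*t**2*exp(-t) was incorrectly written as 4*t**2*exp(-t)
The later steps are derived from this incorrect expression, so the error originates in Step 2.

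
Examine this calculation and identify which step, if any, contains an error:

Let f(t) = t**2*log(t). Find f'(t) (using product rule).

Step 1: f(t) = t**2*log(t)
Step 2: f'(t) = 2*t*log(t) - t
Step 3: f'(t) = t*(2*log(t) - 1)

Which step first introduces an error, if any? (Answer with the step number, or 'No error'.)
Step 2

Step 2 is incorrect due to a sign flip.
The step shows: 2*t*log(t) - t
The correct value should be: 2*t*log(t) + t

Explanation: The sign of one term was flipped: the term t was incorrectly written as -t
The later steps are derived from this incorrect expression, so the error originates in Step 2.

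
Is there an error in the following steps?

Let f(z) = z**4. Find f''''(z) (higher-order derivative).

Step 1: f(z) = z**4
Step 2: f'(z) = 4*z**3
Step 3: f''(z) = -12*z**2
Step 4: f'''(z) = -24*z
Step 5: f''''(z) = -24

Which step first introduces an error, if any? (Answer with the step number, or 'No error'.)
Step 3

Step 3 is incorrect due to a sign flip.
The step shows: -12*z**2
The correct value should be: 12*z**2

Explanation: The sign of the whole expression was flipped: the term 12*z**2 was incorrectly written as -12*z**2
The later steps are derived from this incorrect expression, so the error originates in Step 3.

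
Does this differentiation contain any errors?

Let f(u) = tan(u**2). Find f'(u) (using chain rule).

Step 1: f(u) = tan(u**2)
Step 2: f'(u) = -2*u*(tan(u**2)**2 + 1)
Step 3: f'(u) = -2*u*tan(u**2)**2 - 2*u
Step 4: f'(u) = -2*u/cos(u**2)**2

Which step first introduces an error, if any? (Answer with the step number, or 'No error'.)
Step 2

Step 2 is incorrect due to a sign flip.
The step shows: -2*u*(tan(u**2)**2 + 1)
The correct value should be: 2*u*(tan(u**2)**2 + 1)

Explanation: The sign of the whole expression was flipped: the term 2*u*(tan(u**2)**2 + 1) was incorrectly written as -2*u*(tan(u**2)**2 + 1)
The later steps are derived from this incorrect expression, so the error originates in Step 2.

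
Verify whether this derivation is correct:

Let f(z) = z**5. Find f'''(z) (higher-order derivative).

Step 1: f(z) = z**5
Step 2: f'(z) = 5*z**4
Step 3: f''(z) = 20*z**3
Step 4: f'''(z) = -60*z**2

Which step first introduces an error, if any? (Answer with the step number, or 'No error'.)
Step 4

Step 4 is incorrect due to a sign flip.
The step shows: -60*z**2
The correct value should be: 60*z**2

Explanation: The sign of the whole expression was flipped: the term 60*z**2 was incorrectly written as -60*z**2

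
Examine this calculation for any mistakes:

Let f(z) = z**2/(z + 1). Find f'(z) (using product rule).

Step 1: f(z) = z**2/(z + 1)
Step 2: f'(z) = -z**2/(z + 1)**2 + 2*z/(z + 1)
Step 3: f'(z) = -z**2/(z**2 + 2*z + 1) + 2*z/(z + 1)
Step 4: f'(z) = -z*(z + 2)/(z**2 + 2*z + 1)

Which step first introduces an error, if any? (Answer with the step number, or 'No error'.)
Step 4

Step 4 is incorrect due to a sign flip.
The step shows: -z*(z + 2)/(z**2 + 2*z + 1)
The correct value should be: z*(z + 2)/(z**2 + 2*z + 1)

Explanation: The sign of the whole expression was flipped: the term z*(z + 2)/(z**2 + 2*z + 1) was incorrectly written as -z*(z + 2)/(z**2 + 2*z + 1)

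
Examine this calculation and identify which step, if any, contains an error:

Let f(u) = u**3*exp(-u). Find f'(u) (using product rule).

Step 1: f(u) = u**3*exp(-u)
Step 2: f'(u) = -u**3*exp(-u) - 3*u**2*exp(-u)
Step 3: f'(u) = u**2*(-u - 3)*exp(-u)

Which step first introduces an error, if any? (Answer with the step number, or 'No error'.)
Step 2

Step 2 is incorrect due to a sign flip.
The step shows: -u**3*exp(-u) - 3*u**2*exp(-u)
The correct value should be: -u**3*exp(-u) + 3*u**2*exp(-u)

Explanation: The sign of one term was flipped: the term 3*u**2*exp(-u) was incorrectly written as -3*u**2*exp(-u)
The later steps are derived from this incorrect expression, so the error originates in Step 2.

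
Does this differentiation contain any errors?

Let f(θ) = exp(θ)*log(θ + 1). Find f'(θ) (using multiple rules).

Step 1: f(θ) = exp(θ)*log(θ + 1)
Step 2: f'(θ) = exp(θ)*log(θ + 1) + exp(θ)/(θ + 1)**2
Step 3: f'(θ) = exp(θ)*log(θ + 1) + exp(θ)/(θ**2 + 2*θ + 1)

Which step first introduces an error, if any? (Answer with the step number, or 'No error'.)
Step 2

Step 2 is incorrect due to a wrong exponent.
The step shows: exp(θ)*log(θ + 1) + exp(θ)/(θ + 1)**2
The correct value should be: exp(θ)*log(θ + 1) + exp(θ)/(θ + 1)

Explanation: The exponent -1 on θ + 1 was incorrectly written as -2: the term exp(θ)/(θ + 1) was incorrectly written as exp(θ)/(θ + 1)**2
The later steps are derived from this incorrect expression, so the error originates in Step 2.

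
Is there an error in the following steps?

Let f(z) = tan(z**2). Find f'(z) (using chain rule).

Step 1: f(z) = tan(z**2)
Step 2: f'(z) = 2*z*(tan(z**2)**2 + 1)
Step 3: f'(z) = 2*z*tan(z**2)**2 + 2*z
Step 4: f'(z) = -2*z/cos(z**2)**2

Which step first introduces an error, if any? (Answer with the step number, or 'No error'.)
Step 4

Step 4 is incorrect due to a sign flip.
The step shows: -2*z/cos(z**2)**2
The correct value should be: 2*z/cos(z**2)**2

Explanation: The sign of the whole expression was flipped: the term 2*z/cos(z**2)**2 was incorrectly written as -2*z/cos(z**2)**2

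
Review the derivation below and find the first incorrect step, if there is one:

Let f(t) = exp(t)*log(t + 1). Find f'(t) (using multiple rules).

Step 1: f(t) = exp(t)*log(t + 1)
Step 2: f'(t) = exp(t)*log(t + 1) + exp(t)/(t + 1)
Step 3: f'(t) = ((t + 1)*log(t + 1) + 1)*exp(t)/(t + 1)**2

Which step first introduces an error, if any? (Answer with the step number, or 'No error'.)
Step 3

Step 3 is incorrect due to a wrong exponent.
The step shows: ((t + 1)*log(t + 1) + 1)*exp(t)/(t + 1)**2
The correct value should be: ((t + 1)*log(t + 1) + 1)*exp(t)/(t + 1)

Explanation: The exponent -1 on t + 1 was incorrectly written as -2: the term ((t + 1)*log(t + 1) + 1)*exp(t)/(t + 1) was incorrectly written as ((t + 1)*log(t + 1) + 1)*exp(t)/(t + 1)**2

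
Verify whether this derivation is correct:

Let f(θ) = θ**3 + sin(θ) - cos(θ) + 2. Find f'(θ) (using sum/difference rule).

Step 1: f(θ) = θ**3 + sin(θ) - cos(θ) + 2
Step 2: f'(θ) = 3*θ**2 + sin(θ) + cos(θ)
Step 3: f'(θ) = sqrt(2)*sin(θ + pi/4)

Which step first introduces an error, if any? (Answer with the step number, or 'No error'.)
Step 3

Step 3 is incorrect due to a dropped term.
The step shows: sqrt(2)*sin(θ + pi/4)
The correct value should be: 3*θ**2 + sqrt(2)*sin(θ + pi/4)

Explanation: A term was dropped: the term 3*θ**2 was incorrectly omitted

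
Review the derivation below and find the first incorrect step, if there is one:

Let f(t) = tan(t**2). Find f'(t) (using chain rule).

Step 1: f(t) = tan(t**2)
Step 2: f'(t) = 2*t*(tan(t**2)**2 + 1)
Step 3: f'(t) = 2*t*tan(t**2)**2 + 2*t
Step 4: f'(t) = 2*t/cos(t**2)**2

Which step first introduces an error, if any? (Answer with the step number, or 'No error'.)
No error

All steps in this derivation are correct.
The final answer f'(t) = 2*t/cos(t**2)**2 is valid.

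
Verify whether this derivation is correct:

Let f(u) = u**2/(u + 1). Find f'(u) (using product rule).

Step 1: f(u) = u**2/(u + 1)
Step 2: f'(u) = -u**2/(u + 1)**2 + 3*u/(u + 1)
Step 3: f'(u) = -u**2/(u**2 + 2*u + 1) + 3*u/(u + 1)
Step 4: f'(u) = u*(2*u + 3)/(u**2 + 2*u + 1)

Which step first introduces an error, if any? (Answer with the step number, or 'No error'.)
Step 2

Step 2 is incorrect due to a wrong coefficient.
The step shows: -u**2/(u + 1)**2 + 3*u/(u + 1)
The correct value should be: -u**2/(u + 1)**2 + 2*u/(u + 1)

Explanation: The coefficient 2 was incorrectly written as 3: the term 2*u/(u + 1) was incorrectly written as 3*u/(u + 1)
The later steps are derived from this incorrect expression, so the error originates in Step 2.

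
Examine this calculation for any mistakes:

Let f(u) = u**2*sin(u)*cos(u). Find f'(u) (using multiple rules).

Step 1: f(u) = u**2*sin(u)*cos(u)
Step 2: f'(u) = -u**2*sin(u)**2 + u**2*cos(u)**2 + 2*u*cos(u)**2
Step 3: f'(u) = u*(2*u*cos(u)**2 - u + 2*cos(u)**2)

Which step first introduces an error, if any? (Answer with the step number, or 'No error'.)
Step 2

Step 2 is incorrect due to a wrong trig function.
The step shows: -u**2*sin(u)**2 + u**2*cos(u)**2 + 2*u*cos(u)**2
The correct value should be: -u**2*sin(u)**2 + u**2*cos(u)**2 + 2*u*sin(u)*cos(u)

Explanation: sin(u) was incorrectly written as cos(u): the term 2*u*sin(u)*cos(u) was incorrectly written as 2*u*cos(u)**2
The later steps are derived from this incorrect expression, so the error originates in Step 2.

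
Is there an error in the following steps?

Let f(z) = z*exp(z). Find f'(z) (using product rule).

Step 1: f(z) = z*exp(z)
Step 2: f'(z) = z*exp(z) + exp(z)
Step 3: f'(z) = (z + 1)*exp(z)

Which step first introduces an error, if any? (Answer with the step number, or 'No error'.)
No error

All steps in this derivation are correct.
The final answer f'(z) = (z + 1)*exp(z) is valid.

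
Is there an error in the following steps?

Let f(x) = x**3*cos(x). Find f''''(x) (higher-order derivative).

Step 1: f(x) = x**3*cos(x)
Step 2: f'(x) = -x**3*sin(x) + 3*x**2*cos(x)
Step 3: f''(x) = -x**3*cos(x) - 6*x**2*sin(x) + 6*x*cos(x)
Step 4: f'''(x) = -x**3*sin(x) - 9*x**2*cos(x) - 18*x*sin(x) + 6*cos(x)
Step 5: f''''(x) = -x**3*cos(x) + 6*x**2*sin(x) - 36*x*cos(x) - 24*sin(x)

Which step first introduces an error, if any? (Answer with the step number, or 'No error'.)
Step 4

Step 4 is incorrect due to a sign flip.
The step shows: -x**3*sin(x) - 9*x**2*cos(x) - 18*x*sin(x) + 6*cos(x)
The correct value should be: x**3*sin(x) - 9*x**2*cos(x) - 18*x*sin(x) + 6*cos(x)

Explanation: The sign of one term was flipped: the term x**3*sin(x) was incorrectly written as -x**3*sin(x)
The later steps are derived from this incorrect expression, so the error originates in Step 4.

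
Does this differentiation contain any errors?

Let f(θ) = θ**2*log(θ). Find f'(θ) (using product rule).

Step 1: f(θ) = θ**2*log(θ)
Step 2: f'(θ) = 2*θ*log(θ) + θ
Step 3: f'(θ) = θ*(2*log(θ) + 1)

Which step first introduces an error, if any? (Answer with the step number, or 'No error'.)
No error

All steps in this derivation are correct.
The final answer f'(θ) = θ*(2*log(θ) + 1) is valid.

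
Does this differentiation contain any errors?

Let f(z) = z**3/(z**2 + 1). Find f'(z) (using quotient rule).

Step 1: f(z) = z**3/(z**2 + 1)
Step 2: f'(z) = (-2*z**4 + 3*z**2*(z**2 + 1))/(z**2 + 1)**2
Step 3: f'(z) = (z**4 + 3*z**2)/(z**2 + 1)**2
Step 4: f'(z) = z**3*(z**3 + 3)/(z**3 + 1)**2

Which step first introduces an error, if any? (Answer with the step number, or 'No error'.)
Step 4

Step 4 is incorrect due to a wrong exponent.
The step shows: z**3*(z**3 + 3)/(z**3 + 1)**2
The correct value should be: z**2*(z**2 + 3)/(z**2 + 1)**2

Explanation: The exponent 2 on z was incorrectly written as 3: the term z**2*(z**2 + 3)/(z**2 + 1)**2 was incorrectly written as z**3*(z**3 + 3)/(z**3 + 1)**2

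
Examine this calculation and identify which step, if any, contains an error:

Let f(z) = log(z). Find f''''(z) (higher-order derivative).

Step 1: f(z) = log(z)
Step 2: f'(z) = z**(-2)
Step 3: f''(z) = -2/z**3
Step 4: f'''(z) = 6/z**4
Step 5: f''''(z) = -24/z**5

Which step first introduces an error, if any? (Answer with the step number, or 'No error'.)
Step 2

Step 2 is incorrect due to a wrong exponent.
The step shows: z**(-2)
The correct value should be: 1/z

Explanation: The exponent -1 on z was incorrectly written as -2: the term 1/z was incorrectly written as z**(-2)
The later steps are derived from this incorrect expression, so the error originates in Step 2.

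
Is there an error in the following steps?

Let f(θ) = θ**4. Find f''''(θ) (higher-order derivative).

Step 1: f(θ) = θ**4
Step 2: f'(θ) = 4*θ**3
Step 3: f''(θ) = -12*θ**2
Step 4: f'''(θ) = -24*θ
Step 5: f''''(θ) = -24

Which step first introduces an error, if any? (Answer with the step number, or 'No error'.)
Step 3

Step 3 is incorrect due to a sign flip.
The step shows: -12*θ**2
The correct value should be: 12*θ**2

Explanation: The sign of the whole expression was flipped: the term 12*θ**2 was incorrectly written as -12*θ**2
The later steps are derived from this incorrect expression, so the error originates in Step 3.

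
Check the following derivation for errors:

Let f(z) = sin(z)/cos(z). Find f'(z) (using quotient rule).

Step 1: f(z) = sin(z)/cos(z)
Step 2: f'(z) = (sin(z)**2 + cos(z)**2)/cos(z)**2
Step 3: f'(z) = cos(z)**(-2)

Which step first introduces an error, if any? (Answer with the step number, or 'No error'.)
No error

All steps in this derivation are correct.
The final answer f'(z) = cos(z)**(-2) is valid.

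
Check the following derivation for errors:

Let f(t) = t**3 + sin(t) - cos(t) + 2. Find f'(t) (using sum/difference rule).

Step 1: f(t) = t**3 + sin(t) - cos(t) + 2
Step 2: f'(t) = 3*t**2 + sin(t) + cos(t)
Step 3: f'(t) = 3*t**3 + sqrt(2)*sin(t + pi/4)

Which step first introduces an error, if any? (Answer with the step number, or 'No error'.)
Step 3

Step 3 is incorrect due to a wrong exponent.
The step shows: 3*t**3 + sqrt(2)*sin(t + pi/4)
The correct value should be: 3*t**2 + sqrt(2)*sin(t + pi/4)

Explanation: The exponent 2 on t was incorrectly written as 3: the term 3*t**2 was incorrectly written as 3*t**3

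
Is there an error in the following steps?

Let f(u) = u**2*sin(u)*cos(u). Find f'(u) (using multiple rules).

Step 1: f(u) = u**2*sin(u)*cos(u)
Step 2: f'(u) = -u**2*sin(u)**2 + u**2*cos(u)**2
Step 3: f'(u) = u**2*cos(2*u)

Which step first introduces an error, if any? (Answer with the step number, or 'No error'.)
Step 2

Step 2 is incorrect due to a dropped term.
The step shows: -u**2*sin(u)**2 + u**2*cos(u)**2
The correct value should be: -u**2*sin(u)**2 + u**2*cos(u)**2 + 2*u*sin(u)*cos(u)

Explanation: A term was dropped: the term 2*u*sin(u)*cos(u) was incorrectly omitted
The later steps are derived from this incorrect expression, so the error originates in Step 2.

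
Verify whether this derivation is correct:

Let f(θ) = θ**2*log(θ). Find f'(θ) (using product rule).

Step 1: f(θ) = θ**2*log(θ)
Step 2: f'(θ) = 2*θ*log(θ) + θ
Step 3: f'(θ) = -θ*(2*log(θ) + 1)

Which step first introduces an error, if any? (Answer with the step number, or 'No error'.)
Step 3

Step 3 is incorrect due to a sign flip.
The step shows: -θ*(2*log(θ) + 1)
The correct value should be: θ*(2*log(θ) + 1)

Explanation: The sign of the whole expression was flipped: the term θ*(2*log(θ) + 1) was incorrectly written as -θ*(2*log(θ) + 1)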